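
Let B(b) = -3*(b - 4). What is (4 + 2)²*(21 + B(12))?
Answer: -108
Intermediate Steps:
B(b) = 12 - 3*b (B(b) = -3*(-4 + b) = 12 - 3*b)
(4 + 2)²*(21 + B(12)) = (4 + 2)²*(21 + (12 - 3*12)) = 6²*(21 + (12 - 36)) = 36*(21 - 24) = 36*(-3) = -108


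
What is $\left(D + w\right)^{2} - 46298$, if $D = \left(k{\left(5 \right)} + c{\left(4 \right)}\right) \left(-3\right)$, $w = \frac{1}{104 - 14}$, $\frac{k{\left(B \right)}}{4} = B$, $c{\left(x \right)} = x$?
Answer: $- \frac{333036359}{8100} \approx -41116.0$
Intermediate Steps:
$k{\left(B \right)} = 4 B$
$w = \frac{1}{90} \approx 0.011111$
$D = -72$ ($D = \left(4 \cdot 5 + 4\right) \left(-3\right) = \left(20 + 4\right) \left(-3\right) = 24 \left(-3\right) = -72$)
$\left(D + w\right)^{2} - 46298 = \left(-72 + \frac{1}{90}\right)^{2} - 46298 = \left(- \frac{6479}{90}\right)^{2} - 46298 = \frac{41977441}{8100} - 46298 = - \frac{333036359}{8100}$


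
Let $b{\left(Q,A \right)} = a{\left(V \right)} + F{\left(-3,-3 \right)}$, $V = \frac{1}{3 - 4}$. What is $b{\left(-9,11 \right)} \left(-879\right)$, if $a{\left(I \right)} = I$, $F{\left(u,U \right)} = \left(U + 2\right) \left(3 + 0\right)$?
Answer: $3516$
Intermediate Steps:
$F{\left(u,U \right)} = 6 + 3 U$ ($F{\left(u,U \right)} = \left(2 + U\right) 3 = 6 + 3 U$)
$V = -1$ ($V = \frac{1}{-1} = -1$)
$b{\left(Q,A \right)} = -4$ ($b{\left(Q,A \right)} = -1 + \left(6 + 3 \left(-3\right)\right) = -1 + \left(6 - 9\right) = -1 - 3 = -4$)
$b{\left(-9,11 \right)} \left(-879\right) = \left(-4\right) \left(-879\right) = 3516$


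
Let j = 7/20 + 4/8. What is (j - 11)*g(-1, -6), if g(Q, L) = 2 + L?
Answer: 203/5 ≈ 40.600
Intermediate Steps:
j = 17/20 (j = 7*(1/20) + 4*(1/8) = 7/20 + 1/2 = 17/20 ≈ 0.85000)
(j - 11)*g(-1, -6) = (17/20 - 11)*(2 - 6) = -203/20*(-4) = 203/5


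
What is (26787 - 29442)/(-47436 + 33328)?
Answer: 2655/14108 ≈ 0.18819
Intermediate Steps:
(26787 - 29442)/(-47436 + 33328) = -2655/(-14108) = -2655*(-1/14108) = 2655/14108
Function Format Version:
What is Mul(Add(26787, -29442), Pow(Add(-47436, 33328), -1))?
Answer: Rational(2655, 14108) ≈ 0.18819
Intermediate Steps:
Mul(Add(26787, -29442), Pow(Add(-47436, 33328), -1)) = Mul(-2655, Pow(-14108, -1)) = Mul(-2655, Rational(-1, 14108)) = Rational(2655, 14108)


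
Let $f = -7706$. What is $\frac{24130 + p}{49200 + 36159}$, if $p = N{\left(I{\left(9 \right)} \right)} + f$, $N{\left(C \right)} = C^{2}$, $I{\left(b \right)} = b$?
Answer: $\frac{16505}{85359} \approx 0.19336$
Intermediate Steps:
$p = -7625$ ($p = 9^{2} - 7706 = 81 - 7706 = -7625$)
$\frac{24130 + p}{49200 + 36159} = \frac{24130 - 7625}{49200 + 36159} = \frac{16505}{85359}$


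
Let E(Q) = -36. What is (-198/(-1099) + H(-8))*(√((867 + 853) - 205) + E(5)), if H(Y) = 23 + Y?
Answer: -600588/1099 + 16683*√1515/1099 ≈ 44.372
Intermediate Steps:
(-198/(-1099) + H(-8))*(√((867 + 853) - 205) + E(5)) = (-198/(-1099) + (23 - 8))*(√((867 + 853) - 205) - 36) = (-198*(-1/1099) + 15)*(√(1720 - 205) - 36) = (198/1099 + 15)*(√1515 - 36) = 16683*(-36 + √1515)/1099 = -600588/1099 + 16683*√1515/1099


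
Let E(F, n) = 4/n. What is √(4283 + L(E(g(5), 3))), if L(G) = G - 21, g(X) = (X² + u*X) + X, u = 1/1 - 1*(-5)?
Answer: √38370/3 ≈ 65.294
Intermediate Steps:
u = 6 (u = 1*1 + 5 = 1 + 5 = 6)
g(X) = X² + 7*X (g(X) = (X² + 6*X) + X = X² + 7*X)
L(G) = -21 + G
√(4283 + L(E(g(5), 3))) = √(4283 + (-21 + 4/3)) = √(4283 - 59/3) = √(12790/3) = √38370/3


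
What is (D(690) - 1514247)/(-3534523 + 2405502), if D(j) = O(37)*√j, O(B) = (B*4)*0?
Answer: 1514247/1129021 ≈ 1.3412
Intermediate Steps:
O(B) = 0 (O(B) = (4*B)*0 = 0)
D(j) = 0 (D(j) = 0*√j = 0)
(D(690) - 1514247)/(-3534523 + 2405502) = (0 - 1514247)/(-3534523 + 2405502) = -1514247/(-1129021) = -1514247*(-1/1129021) = 1514247/1129021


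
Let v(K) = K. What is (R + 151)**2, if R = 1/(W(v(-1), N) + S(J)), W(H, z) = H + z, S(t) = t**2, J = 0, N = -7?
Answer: 1456849/64 ≈ 22763.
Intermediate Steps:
R = -1/8 (R = 1/((-1 - 7) + 0**2) = 1/(-8 + 0) = 1/(-8) = -1/8 ≈ -0.12500)
(R + 151)**2 = (-1/8 + 151)**2 = (1207/8)**2 = 1456849/64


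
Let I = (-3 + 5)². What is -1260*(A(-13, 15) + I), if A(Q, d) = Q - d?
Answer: 30240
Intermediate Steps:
I = 4 (I = 2² = 4)
-1260*(A(-13, 15) + I) = -1260*((-13 - 1*15) + 4) = -1260*((-13 - 15) + 4) = -1260*(-28 + 4) = -1260*(-24) = 30240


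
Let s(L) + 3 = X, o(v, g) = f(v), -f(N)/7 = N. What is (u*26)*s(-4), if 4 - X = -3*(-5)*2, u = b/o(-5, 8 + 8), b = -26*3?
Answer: 58812/35 ≈ 1680.3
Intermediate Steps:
f(N) = -7*N
o(v, g) = -7*v
b = -78
u = -78/35 (u = -78/((-7*(-5))) = -78/35 ≈ -2.2286)
X = -26 (X = 4 - (-3*(-5))*2 = 4 - 15*2 = 4 - 1*30 = 4 - 30 = -26)
s(L) = -29 (s(L) = -3 - 26 = -29)
(u*26)*s(-4) = -78/35*26*(-29) = -2028/35*(-29) = 58812/35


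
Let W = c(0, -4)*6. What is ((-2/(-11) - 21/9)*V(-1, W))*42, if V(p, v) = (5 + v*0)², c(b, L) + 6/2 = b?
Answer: -24850/11 ≈ -2259.1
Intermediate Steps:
c(b, L) = -3 + b
W = -18 (W = (-3 + 0)*6 = -3*6 = -18)
V(p, v) = 25 (V(p, v) = (5 + 0)² = 5² = 25)
((-2/(-11) - 21/9)*V(-1, W))*42 = ((-2/(-11) - 21/9)*25)*42 = ((-2*(-1/11) - 21*⅑)*25)*42 = ((2/11 - 7/3)*25)*42 = -71/33*25*42 = -1775/33*42 = -24850/11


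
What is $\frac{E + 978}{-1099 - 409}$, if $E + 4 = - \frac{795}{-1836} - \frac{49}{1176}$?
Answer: $- \frac{1192655}{1845792} \approx -0.64615$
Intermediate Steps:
$E = - \frac{4417}{1224}$ ($E = -4 - \left(- \frac{265}{612} + \frac{1}{24}\right) = -4 - - \frac{479}{1224} = -4 + \left(\frac{265}{612} - \frac{1}{24}\right) = -4 + \frac{479}{1224} = - \frac{4417}{1224} \approx -3.6087$)
$\frac{E + 978}{-1099 - 409} = \frac{- \frac{4417}{1224} + 978}{-1099 - 409} = \frac{1192655}{1224 \left(-1508\right)} = \frac{1192655}{1224} \left(- \frac{1}{1508}\right) = - \frac{1192655}{1845792}$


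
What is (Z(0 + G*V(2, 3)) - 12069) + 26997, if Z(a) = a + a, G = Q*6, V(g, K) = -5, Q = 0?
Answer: 14928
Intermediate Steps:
G = 0 (G = 0*6 = 0)
Z(a) = 2*a
(Z(0 + G*V(2, 3)) - 12069) + 26997 = (2*(0 + 0*(-5)) - 12069) + 26997 = (2*(0 + 0) - 12069) + 26997 = (2*0 - 12069) + 26997 = (0 - 12069) + 26997 = -12069 + 26997 = 14928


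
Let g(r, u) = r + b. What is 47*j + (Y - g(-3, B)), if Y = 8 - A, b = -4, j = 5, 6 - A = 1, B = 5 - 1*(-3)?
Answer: 245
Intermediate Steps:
B = 8 (B = 5 + 3 = 8)
A = 5 (A = 6 - 1*1 = 6 - 1 = 5)
Y = 3 (Y = 8 - 1*5 = 8 - 5 = 3)
g(r, u) = -4 + r (g(r, u) = r - 4 = -4 + r)
47*j + (Y - g(-3, B)) = 47*5 + (3 - (-4 - 3)) = 235 + (3 - 1*(-7)) = 235 + (3 + 7) = 235 + 10 = 245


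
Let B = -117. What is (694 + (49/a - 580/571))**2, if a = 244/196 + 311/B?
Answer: 9275126171555290761/21402115042564 ≈ 4.3337e+5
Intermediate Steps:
a = -8102/5733 (a = 244/196 + 311/(-117) = 244*(1/196) + 311*(-1/117) = 61/49 - 311/117 = -8102/5733 ≈ -1.4132)
(694 + (49/a - 580/571))**2 = (694 + (49/(-8102/5733) - 580/571))**2 = (694 + (49*(-5733/8102) - 580*1/571))**2 = (694 + (-280917/8102 - 580/571))**2 = (694 - 165102767/4626242)**2 = (3045509181/4626242)**2 = 9275126171555290761/21402115042564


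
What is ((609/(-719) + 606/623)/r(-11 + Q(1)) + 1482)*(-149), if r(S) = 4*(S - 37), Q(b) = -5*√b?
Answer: -20969452733049/94962644 ≈ -2.2082e+5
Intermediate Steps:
r(S) = -148 + 4*S (r(S) = 4*(-37 + S) = -148 + 4*S)
((609/(-719) + 606/623)/r(-11 + Q(1)) + 1482)*(-149) = ((609/(-719) + 606/623)/(-148 + 4*(-11 - 5*√1)) + 1482)*(-149) = ((609*(-1/719) + 606*(1/623))/(-148 + 4*(-11 - 5*1)) + 1482)*(-149) = ((-609/719 + 606/623)/(-148 + 4*(-11 - 5)) + 1482)*(-149) = (56307/(447937*(-148 + 4*(-16))) + 1482)*(-149) = (56307/(447937*(-148 - 64)) + 1482)*(-149) = ((56307/447937)/(-212) + 1482)*(-149) = ((56307/447937)*(-1/212) + 1482)*(-149) = (-56307/94962644 + 1482)*(-149) = (140734582101/94962644)*(-149) = -20969452733049/94962644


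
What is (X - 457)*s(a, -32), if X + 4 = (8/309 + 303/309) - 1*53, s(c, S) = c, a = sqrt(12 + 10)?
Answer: -158515*sqrt(22)/309 ≈ -2406.2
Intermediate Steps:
a = sqrt(22) ≈ 4.6904
X = -17302/309 (X = -4 + ((8/309 + 303/309) - 1*53) = -4 + ((8*(1/309) + 303*(1/309)) - 53) = -4 + ((8/309 + 101/103) - 53) = -4 + (311/309 - 53) = -4 - 16066/309 = -17302/309 ≈ -55.994)
(X - 457)*s(a, -32) = (-17302/309 - 457)*sqrt(22) = -158515*sqrt(22)/309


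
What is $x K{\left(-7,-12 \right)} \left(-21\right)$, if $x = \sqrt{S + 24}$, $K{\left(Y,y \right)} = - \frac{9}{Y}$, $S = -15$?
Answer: $-81$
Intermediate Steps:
$x = 3$ ($x = \sqrt{-15 + 24} = \sqrt{9} = 3$)
$x K{\left(-7,-12 \right)} \left(-21\right) = 3 \left(- \frac{9}{-7}\right) \left(-21\right) = 3 \left(\left(-9\right) \left(- \frac{1}{7}\right)\right) \left(-21\right) = 3 \cdot \frac{9}{7} \left(-21\right) = \frac{27}{7} \left(-21\right) = -81$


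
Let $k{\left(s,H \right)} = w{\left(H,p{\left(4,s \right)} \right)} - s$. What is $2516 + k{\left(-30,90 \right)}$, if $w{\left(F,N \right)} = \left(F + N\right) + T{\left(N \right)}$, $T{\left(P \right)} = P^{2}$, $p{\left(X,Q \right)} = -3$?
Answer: $2642$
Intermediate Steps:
$w{\left(F,N \right)} = F + N + N^{2}$ ($w{\left(F,N \right)} = \left(F + N\right) + N^{2} = F + N + N^{2}$)
$k{\left(s,H \right)} = 6 + H - s$ ($k{\left(s,H \right)} = \left(H - 3 + \left(-3\right)^{2}\right) - s = \left(H - 3 + 9\right) - s = \left(6 + H\right) - s = 6 + H - s$)
$2516 + k{\left(-30,90 \right)} = 2516 + \left(6 + 90 - -30\right) = 2516 + \left(6 + 90 + 30\right) = 2516 + 126 = 2642$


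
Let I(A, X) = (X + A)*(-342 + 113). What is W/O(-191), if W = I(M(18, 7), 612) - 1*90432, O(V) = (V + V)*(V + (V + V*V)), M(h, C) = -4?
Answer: 114832/6894909 ≈ 0.016655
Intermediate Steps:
I(A, X) = -229*A - 229*X (I(A, X) = (A + X)*(-229) = -229*A - 229*X)
O(V) = 2*V*(V² + 2*V) (O(V) = (2*V)*(V + (V + V²)) = (2*V)*(V² + 2*V) = 2*V*(V² + 2*V))
W = -229664 (W = (-229*(-4) - 229*612) - 1*90432 = (916 - 140148) - 90432 = -139232 - 90432 = -229664)
W/O(-191) = -229664*1/(72962*(2 - 191)) = -229664/(2*36481*(-189)) = -229664/(-13789818) = -229664*(-1/13789818) = 114832/6894909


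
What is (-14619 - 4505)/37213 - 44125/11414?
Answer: -1860304961/424749182 ≈ -4.3798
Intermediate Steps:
(-14619 - 4505)/37213 - 44125/11414 = -19124*1/37213 - 44125*1/11414 = -19124/37213 - 44125/11414 = -1860304961/424749182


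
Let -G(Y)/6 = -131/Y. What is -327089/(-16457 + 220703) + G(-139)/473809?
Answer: -3077437500785/1921647061278 ≈ -1.6015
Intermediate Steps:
G(Y) = 786/Y (G(Y) = -(-786)/Y = 786/Y)
-327089/(-16457 + 220703) + G(-139)/473809 = -327089/(-16457 + 220703) + (786/(-139))/473809 = -327089/204246 + (786*(-1/139))*(1/473809) = -327089*1/204246 - 786/139*1/473809 = -46727/29178 - 786/65859451 = -3077437500785/1921647061278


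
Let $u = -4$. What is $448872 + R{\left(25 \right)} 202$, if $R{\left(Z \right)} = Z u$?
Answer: $428672$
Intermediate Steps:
$R{\left(Z \right)} = - 4 Z$ ($R{\left(Z \right)} = Z \left(-4\right) = - 4 Z$)
$448872 + R{\left(25 \right)} 202 = 448872 + \left(-4\right) 25 \cdot 202 = 448872 - 20200 = 428672$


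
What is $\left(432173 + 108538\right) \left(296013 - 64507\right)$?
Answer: $125177840766$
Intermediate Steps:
$\left(432173 + 108538\right) \left(296013 - 64507\right) = 540711 \cdot 231506 = 125177840766$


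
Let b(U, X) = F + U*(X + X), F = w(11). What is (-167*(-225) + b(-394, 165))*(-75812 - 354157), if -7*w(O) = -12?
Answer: 278234229807/7 ≈ 3.9748e+10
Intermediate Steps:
w(O) = 12/7 (w(O) = -⅐*(-12) = 12/7)
F = 12/7 ≈ 1.7143
b(U, X) = 12/7 + 2*U*X (b(U, X) = 12/7 + U*(X + X) = 12/7 + U*(2*X) = 12/7 + 2*U*X)
(-167*(-225) + b(-394, 165))*(-75812 - 354157) = (-167*(-225) + (12/7 + 2*(-394)*165))*(-75812 - 354157) = (37575 + (12/7 - 130020))*(-429969) = (37575 - 910128/7)*(-429969) = -647103/7*(-429969) = 278234229807/7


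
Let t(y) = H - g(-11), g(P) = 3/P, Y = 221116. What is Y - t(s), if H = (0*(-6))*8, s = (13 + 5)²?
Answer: 2432273/11 ≈ 2.2112e+5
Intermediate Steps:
s = 324 (s = 18² = 324)
H = 0 (H = 0*8 = 0)
t(y) = 3/11 (t(y) = 0 - 3/(-11) = 0 - 3*(-1)/11 = 0 - 1*(-3/11) = 0 + 3/11 = 3/11)
Y - t(s) = 221116 - 1*3/11 = 221116 - 3/11 = 2432273/11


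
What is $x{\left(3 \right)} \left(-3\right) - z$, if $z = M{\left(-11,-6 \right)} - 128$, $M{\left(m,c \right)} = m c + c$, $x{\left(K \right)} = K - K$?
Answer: $68$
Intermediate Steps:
$x{\left(K \right)} = 0$
$M{\left(m,c \right)} = c + c m$ ($M{\left(m,c \right)} = c m + c = c + c m$)
$z = -68$ ($z = - 6 \left(1 - 11\right) - 128 = \left(-6\right) \left(-10\right) - 128 = 60 - 128 = -68$)
$x{\left(3 \right)} \left(-3\right) - z = 0 \left(-3\right) - -68 = 0 + 68 = 68$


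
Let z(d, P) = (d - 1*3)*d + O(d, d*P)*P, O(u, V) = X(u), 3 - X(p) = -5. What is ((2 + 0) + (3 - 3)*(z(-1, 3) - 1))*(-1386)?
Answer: -2772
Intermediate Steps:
X(p) = 8 (X(p) = 3 - 1*(-5) = 3 + 5 = 8)
O(u, V) = 8
z(d, P) = 8*P + d*(-3 + d) (z(d, P) = (d - 1*3)*d + 8*P = (d - 3)*d + 8*P = (-3 + d)*d + 8*P = d*(-3 + d) + 8*P = 8*P + d*(-3 + d))
((2 + 0) + (3 - 3)*(z(-1, 3) - 1))*(-1386) = ((2 + 0) + (3 - 3)*(((-1)**2 - 3*(-1) + 8*3) - 1))*(-1386) = (2 + 0*((1 + 3 + 24) - 1))*(-1386) = (2 + 0*(28 - 1))*(-1386) = (2 + 0*27)*(-1386) = (2 + 0)*(-1386) = 2*(-1386) = -2772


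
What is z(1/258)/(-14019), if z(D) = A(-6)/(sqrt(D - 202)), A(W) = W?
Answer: -2*I*sqrt(13445670)/243533395 ≈ -3.0114e-5*I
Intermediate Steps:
z(D) = -6/sqrt(-202 + D) (z(D) = -6/sqrt(D - 202) = -6/sqrt(-202 + D))
z(1/258)/(-14019) = -6/sqrt(-202 + 1/258)/(-14019) = -6/sqrt(-202 + 1/258)*(-1/14019) = -(-6)*I*sqrt(13445670)/52115*(-1/14019) = (6*I*sqrt(13445670)/52115)*(-1/14019) = -2*I*sqrt(13445670)/243533395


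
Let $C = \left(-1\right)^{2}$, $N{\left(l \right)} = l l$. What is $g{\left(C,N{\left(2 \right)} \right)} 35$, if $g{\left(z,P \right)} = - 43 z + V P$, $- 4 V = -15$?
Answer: $-980$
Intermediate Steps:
$V = \frac{15}{4}$ ($V = \left(- \frac{1}{4}\right) \left(-15\right) = \frac{15}{4} \approx 3.75$)
$N{\left(l \right)} = l^{2}$
$C = 1$
$g{\left(z,P \right)} = - 43 z + \frac{15 P}{4}$
$g{\left(C,N{\left(2 \right)} \right)} 35 = \left(\left(-43\right) 1 + \frac{15 \cdot 2^{2}}{4}\right) 35 = \left(-43 + \frac{15}{4} \cdot 4\right) 35 = \left(-43 + 15\right) 35 = \left(-28\right) 35 = -980$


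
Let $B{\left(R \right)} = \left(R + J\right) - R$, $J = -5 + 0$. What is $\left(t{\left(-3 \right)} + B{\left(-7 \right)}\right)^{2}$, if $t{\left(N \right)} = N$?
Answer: $64$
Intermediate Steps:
$J = -5$
$B{\left(R \right)} = -5$ ($B{\left(R \right)} = \left(R - 5\right) - R = \left(-5 + R\right) - R = -5$)
$\left(t{\left(-3 \right)} + B{\left(-7 \right)}\right)^{2} = \left(-3 - 5\right)^{2} = \left(-8\right)^{2} = 64$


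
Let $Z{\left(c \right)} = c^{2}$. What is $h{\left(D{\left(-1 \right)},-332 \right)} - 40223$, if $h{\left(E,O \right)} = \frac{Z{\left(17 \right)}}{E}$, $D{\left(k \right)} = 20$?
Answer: $- \frac{804171}{20} \approx -40209.0$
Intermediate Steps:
$h{\left(E,O \right)} = \frac{289}{E}$ ($h{\left(E,O \right)} = \frac{17^{2}}{E} = \frac{289}{E}$)
$h{\left(D{\left(-1 \right)},-332 \right)} - 40223 = \frac{289}{20} - 40223 = - \frac{804171}{20}$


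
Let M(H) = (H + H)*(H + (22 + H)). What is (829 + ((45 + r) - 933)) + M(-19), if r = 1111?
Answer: 1660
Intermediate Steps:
M(H) = 2*H*(22 + 2*H) (M(H) = (2*H)*(22 + 2*H) = 2*H*(22 + 2*H))
(829 + ((45 + r) - 933)) + M(-19) = (829 + ((45 + 1111) - 933)) + 4*(-19)*(11 - 19) = (829 + (1156 - 933)) + 4*(-19)*(-8) = (829 + 223) + 608 = 1052 + 608 = 1660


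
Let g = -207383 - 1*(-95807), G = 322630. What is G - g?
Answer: 434206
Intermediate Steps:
g = -111576 (g = -207383 + 95807 = -111576)
G - g = 322630 - 1*(-111576) = 322630 + 111576 = 434206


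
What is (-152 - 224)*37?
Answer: -13912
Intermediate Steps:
(-152 - 224)*37 = -376*37 = -13912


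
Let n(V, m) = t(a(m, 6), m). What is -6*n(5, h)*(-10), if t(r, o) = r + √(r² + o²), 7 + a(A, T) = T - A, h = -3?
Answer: 120 + 60*√13 ≈ 336.33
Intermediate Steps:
a(A, T) = -7 + T - A (a(A, T) = -7 + (T - A) = -7 + T - A)
t(r, o) = r + √(o² + r²)
n(V, m) = -1 + √(m² + (-1 - m)²) - m (n(V, m) = (-7 + 6 - m) + √(m² + (-7 + 6 - m)²) = (-1 - m) + √(m² + (-1 - m)²) = -1 + √(m² + (-1 - m)²) - m)
-6*n(5, h)*(-10) = -6*(-1 + √((-3)² + (1 - 3)²) - 1*(-3))*(-10) = -6*(-1 + √(9 + (-2)²) + 3)*(-10) = -6*(-1 + √(9 + 4) + 3)*(-10) = -6*(-1 + √13 + 3)*(-10) = -6*(2 + √13)*(-10) = (-12 - 6*√13)*(-10) = 120 + 60*√13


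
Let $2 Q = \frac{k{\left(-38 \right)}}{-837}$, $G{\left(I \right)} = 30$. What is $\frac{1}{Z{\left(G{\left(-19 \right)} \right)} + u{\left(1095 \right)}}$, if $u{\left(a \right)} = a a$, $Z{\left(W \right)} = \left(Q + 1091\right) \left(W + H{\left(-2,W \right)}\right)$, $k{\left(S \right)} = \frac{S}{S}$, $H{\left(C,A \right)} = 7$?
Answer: $\frac{1674}{2074742171} \approx 8.0685 \cdot 10^{-7}$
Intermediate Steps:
$k{\left(S \right)} = 1$
$Q = - \frac{1}{1674}$ ($Q = \frac{1 \frac{1}{-837}}{2} = \frac{1 \left(- \frac{1}{837}\right)}{2} = \frac{1}{2} \left(- \frac{1}{837}\right) = - \frac{1}{1674} \approx -0.00059737$)
$Z{\left(W \right)} = \frac{12784331}{1674} + \frac{1826333 W}{1674}$ ($Z{\left(W \right)} = \left(- \frac{1}{1674} + 1091\right) \left(W + 7\right) = \frac{1826333 \left(7 + W\right)}{1674} = \frac{12784331}{1674} + \frac{1826333 W}{1674}$)
$u{\left(a \right)} = a^{2}$
$\frac{1}{Z{\left(G{\left(-19 \right)} \right)} + u{\left(1095 \right)}} = \frac{1}{\left(\frac{12784331}{1674} + \frac{1826333}{1674} \cdot 30\right) + 1095^{2}} = \frac{1}{\left(\frac{12784331}{1674} + \frac{9131665}{279}\right) + 1199025} = \frac{1}{\frac{67574321}{1674} + 1199025} = \frac{1}{\frac{2074742171}{1674}} = \frac{1674}{2074742171}$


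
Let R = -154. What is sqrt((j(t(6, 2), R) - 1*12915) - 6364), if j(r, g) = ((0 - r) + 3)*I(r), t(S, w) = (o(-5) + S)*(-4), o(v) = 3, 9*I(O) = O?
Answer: 13*I*sqrt(115) ≈ 139.41*I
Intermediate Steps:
I(O) = O/9
t(S, w) = -12 - 4*S (t(S, w) = (3 + S)*(-4) = -12 - 4*S)
j(r, g) = r*(3 - r)/9 (j(r, g) = ((0 - r) + 3)*(r/9) = (-r + 3)*(r/9) = (3 - r)*(r/9) = r*(3 - r)/9)
sqrt((j(t(6, 2), R) - 1*12915) - 6364) = sqrt(((-12 - 4*6)*(3 - (-12 - 4*6))/9 - 1*12915) - 6364) = sqrt(((-12 - 24)*(3 - (-12 - 24))/9 - 12915) - 6364) = sqrt(((1/9)*(-36)*(3 - 1*(-36)) - 12915) - 6364) = sqrt(((1/9)*(-36)*(3 + 36) - 12915) - 6364) = sqrt(((1/9)*(-36)*39 - 12915) - 6364) = sqrt((-156 - 12915) - 6364) = sqrt(-13071 - 6364) = sqrt(-19435) = 13*I*sqrt(115)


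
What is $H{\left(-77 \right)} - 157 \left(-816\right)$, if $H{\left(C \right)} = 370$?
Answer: $128482$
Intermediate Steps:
$H{\left(-77 \right)} - 157 \left(-816\right) = 370 - 157 \left(-816\right) = 370 - -128112 = 370 + 128112 = 128482$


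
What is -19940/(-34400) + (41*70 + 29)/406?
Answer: 2695531/349160 ≈ 7.7200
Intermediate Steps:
-19940/(-34400) + (41*70 + 29)/406 = -19940*(-1/34400) + (2870 + 29)*(1/406) = 997/1720 + 2899*(1/406) = 997/1720 + 2899/406 = 2695531/349160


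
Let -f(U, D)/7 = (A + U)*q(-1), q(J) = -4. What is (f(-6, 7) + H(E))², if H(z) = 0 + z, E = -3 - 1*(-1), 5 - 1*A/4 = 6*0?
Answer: 152100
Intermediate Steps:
A = 20 (A = 20 - 24*0 = 20 - 4*0 = 20 + 0 = 20)
E = -2 (E = -3 + 1 = -2)
H(z) = z
f(U, D) = 560 + 28*U (f(U, D) = -7*(20 + U)*(-4) = -7*(-80 - 4*U) = 560 + 28*U)
(f(-6, 7) + H(E))² = ((560 + 28*(-6)) - 2)² = ((560 - 168) - 2)² = (392 - 2)² = 390² = 152100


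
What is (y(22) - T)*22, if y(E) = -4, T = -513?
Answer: 11198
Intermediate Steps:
(y(22) - T)*22 = (-4 - 1*(-513))*22 = (-4 + 513)*22 = 509*22 = 11198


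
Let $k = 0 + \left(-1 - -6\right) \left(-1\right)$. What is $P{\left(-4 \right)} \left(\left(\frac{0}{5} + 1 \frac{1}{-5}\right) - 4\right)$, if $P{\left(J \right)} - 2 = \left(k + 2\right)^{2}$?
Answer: $- \frac{231}{5} \approx -46.2$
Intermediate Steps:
$k = -5$ ($k = 0 + \left(-1 + 6\right) \left(-1\right) = 0 + 5 \left(-1\right) = 0 - 5 = -5$)
$P{\left(J \right)} = 11$ ($P{\left(J \right)} = 2 + \left(-5 + 2\right)^{2} = 2 + \left(-3\right)^{2} = 2 + 9 = 11$)
$P{\left(-4 \right)} \left(\left(\frac{0}{5} + 1 \frac{1}{-5}\right) - 4\right) = 11 \left(\left(\frac{0}{5} + 1 \frac{1}{-5}\right) - 4\right) = 11 \left(\left(0 \cdot \frac{1}{5} + 1 \left(- \frac{1}{5}\right)\right) - 4\right) = 11 \left(\left(0 - \frac{1}{5}\right) - 4\right) = 11 \left(- \frac{1}{5} - 4\right) = 11 \left(- \frac{21}{5}\right) = - \frac{231}{5}$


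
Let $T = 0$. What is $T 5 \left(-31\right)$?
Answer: $0$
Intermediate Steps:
$T 5 \left(-31\right) = 0 \cdot 5 \left(-31\right) = 0 \left(-31\right) = 0$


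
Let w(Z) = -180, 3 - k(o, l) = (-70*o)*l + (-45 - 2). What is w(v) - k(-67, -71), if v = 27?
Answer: -333220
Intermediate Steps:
k(o, l) = 50 + 70*l*o (k(o, l) = 3 - ((-70*o)*l + (-45 - 2)) = 3 - (-70*l*o - 47) = 3 - (-47 - 70*l*o) = 3 + (47 + 70*l*o) = 50 + 70*l*o)
w(v) - k(-67, -71) = -180 - (50 + 70*(-71)*(-67)) = -180 - (50 + 332990) = -180 - 1*333040 = -180 - 333040 = -333220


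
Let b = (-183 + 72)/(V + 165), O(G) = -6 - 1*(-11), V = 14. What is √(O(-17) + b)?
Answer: 28*√179/179 ≈ 2.0928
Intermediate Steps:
O(G) = 5 (O(G) = -6 + 11 = 5)
b = -111/179 (b = (-183 + 72)/(14 + 165) = -111/179 ≈ -0.62011)
√(O(-17) + b) = √(5 - 111/179) = √(784/179) = 28*√179/179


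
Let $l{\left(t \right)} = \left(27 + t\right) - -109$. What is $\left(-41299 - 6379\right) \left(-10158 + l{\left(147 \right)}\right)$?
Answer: $470820250$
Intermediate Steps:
$l{\left(t \right)} = 136 + t$ ($l{\left(t \right)} = \left(27 + t\right) + 109 = 136 + t$)
$\left(-41299 - 6379\right) \left(-10158 + l{\left(147 \right)}\right) = \left(-41299 - 6379\right) \left(-10158 + \left(136 + 147\right)\right) = - 47678 \left(-10158 + 283\right) = \left(-47678\right) \left(-9875\right) = 470820250$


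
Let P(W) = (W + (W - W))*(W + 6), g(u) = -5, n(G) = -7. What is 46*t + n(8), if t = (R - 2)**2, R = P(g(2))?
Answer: 2247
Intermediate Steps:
P(W) = W*(6 + W) (P(W) = (W + 0)*(6 + W) = W*(6 + W))
R = -5 (R = -5*(6 - 5) = -5*1 = -5)
t = 49 (t = (-5 - 2)**2 = (-7)**2 = 49)
46*t + n(8) = 46*49 - 7 = 2254 - 7 = 2247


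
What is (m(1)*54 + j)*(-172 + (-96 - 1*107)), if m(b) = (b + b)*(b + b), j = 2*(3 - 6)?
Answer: -78750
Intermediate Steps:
j = -6 (j = 2*(-3) = -6)
m(b) = 4*b**2 (m(b) = (2*b)*(2*b) = 4*b**2)
(m(1)*54 + j)*(-172 + (-96 - 1*107)) = ((4*1**2)*54 - 6)*(-172 + (-96 - 1*107)) = ((4*1)*54 - 6)*(-172 + (-96 - 107)) = (4*54 - 6)*(-172 - 203) = (216 - 6)*(-375) = 210*(-375) = -78750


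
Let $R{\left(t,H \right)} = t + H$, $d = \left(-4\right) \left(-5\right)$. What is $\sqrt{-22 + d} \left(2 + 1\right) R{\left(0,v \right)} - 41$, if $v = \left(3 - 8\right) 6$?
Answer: $-41 - 90 i \sqrt{2} \approx -41.0 - 127.28 i$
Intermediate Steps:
$v = -30$ ($v = \left(3 - 8\right) 6 = \left(-5\right) 6 = -30$)
$d = 20$
$R{\left(t,H \right)} = H + t$
$\sqrt{-22 + d} \left(2 + 1\right) R{\left(0,v \right)} - 41 = \sqrt{-22 + 20} \left(2 + 1\right) \left(-30 + 0\right) - 41 = \sqrt{-2} \cdot 3 \left(-30\right) - 41 = i \sqrt{2} \left(-90\right) - 41 = - 90 i \sqrt{2} - 41 = -41 - 90 i \sqrt{2}$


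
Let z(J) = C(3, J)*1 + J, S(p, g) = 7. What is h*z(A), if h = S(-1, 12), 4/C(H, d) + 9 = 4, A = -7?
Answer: -273/5 ≈ -54.600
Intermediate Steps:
C(H, d) = -⅘ (C(H, d) = 4/(-9 + 4) = 4/(-5) = 4*(-⅕) = -⅘)
h = 7
z(J) = -⅘ + J (z(J) = -⅘*1 + J = -⅘ + J)
h*z(A) = 7*(-⅘ - 7) = 7*(-39/5) = -273/5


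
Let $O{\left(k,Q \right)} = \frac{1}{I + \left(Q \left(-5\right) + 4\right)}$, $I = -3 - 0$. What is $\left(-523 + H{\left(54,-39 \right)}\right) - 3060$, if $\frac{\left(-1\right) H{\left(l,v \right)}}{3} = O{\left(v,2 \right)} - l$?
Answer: $- \frac{10262}{3} \approx -3420.7$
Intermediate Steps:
$I = -3$ ($I = -3 + 0 = -3$)
$O{\left(k,Q \right)} = \frac{1}{1 - 5 Q}$ ($O{\left(k,Q \right)} = \frac{1}{-3 + \left(Q \left(-5\right) + 4\right)} = \frac{1}{-3 - \left(-4 + 5 Q\right)} = \frac{1}{1 - 5 Q}$)
$H{\left(l,v \right)} = \frac{1}{3} + 3 l$ ($H{\left(l,v \right)} = - 3 \left(- \frac{1}{-1 + 5 \cdot 2} - l\right) = - 3 \left(- \frac{1}{-1 + 10} - l\right) = - 3 \left(- \frac{1}{9} - l\right) = \frac{1}{3} + 3 l$)
$\left(-523 + H{\left(54,-39 \right)}\right) - 3060 = \left(-523 + \left(\frac{1}{3} + 3 \cdot 54\right)\right) - 3060 = \left(-523 + \left(\frac{1}{3} + 162\right)\right) - 3060 = \left(-523 + \frac{487}{3}\right) - 3060 = - \frac{1082}{3} - 3060 = - \frac{10262}{3}$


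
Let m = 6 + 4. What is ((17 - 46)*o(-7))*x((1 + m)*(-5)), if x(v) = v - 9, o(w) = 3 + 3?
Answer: 11136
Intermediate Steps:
m = 10
o(w) = 6
x(v) = -9 + v
((17 - 46)*o(-7))*x((1 + m)*(-5)) = ((17 - 46)*6)*(-9 + (1 + 10)*(-5)) = (-29*6)*(-9 + 11*(-5)) = -174*(-9 - 55) = -174*(-64) = 11136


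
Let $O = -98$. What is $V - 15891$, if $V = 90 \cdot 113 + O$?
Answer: $-5819$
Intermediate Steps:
$V = 10072$ ($V = 90 \cdot 113 - 98 = 10170 - 98 = 10072$)
$V - 15891 = 10072 - 15891 = -5819$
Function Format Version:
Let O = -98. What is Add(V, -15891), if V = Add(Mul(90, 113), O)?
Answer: -5819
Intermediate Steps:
V = 10072 (V = Add(Mul(90, 113), -98) = Add(10170, -98) = 10072)
Add(V, -15891) = Add(10072, -15891) = -5819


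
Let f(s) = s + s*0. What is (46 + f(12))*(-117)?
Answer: -6786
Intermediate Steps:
f(s) = s (f(s) = s + 0 = s)
(46 + f(12))*(-117) = (46 + 12)*(-117) = 58*(-117) = -6786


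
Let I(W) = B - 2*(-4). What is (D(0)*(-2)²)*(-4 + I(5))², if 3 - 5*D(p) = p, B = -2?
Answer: 48/5 ≈ 9.6000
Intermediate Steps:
D(p) = ⅗ - p/5
I(W) = 6 (I(W) = -2 - 2*(-4) = -2 + 8 = 6)
(D(0)*(-2)²)*(-4 + I(5))² = ((⅗ - ⅕*0)*(-2)²)*(-4 + 6)² = ((⅗ + 0)*4)*2² = ((⅗)*4)*4 = (12/5)*4 = 48/5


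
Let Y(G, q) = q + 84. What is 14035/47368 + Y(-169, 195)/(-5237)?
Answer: 60285623/248066216 ≈ 0.24302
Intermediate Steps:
Y(G, q) = 84 + q
14035/47368 + Y(-169, 195)/(-5237) = 14035/47368 + (84 + 195)/(-5237) = 14035*(1/47368) + 279*(-1/5237) = 14035/47368 - 279/5237 = 60285623/248066216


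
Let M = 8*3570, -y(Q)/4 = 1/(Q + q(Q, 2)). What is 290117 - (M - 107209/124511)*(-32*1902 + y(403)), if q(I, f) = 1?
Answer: 21862873686975502/12575611 ≈ 1.7385e+9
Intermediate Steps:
y(Q) = -4/(1 + Q) (y(Q) = -4/(Q + 1) = -4/(1 + Q))
M = 28560
290117 - (M - 107209/124511)*(-32*1902 + y(403)) = 290117 - (28560 - 107209/124511)*(-32*1902 - 4/(1 + 403)) = 290117 - (28560 - 107209*1/124511)*(-60864 - 4/404) = 290117 - (28560 - 107209/124511)*(-60864 - 4*1/404) = 290117 - 3555926951*(-60864 - 1/101)/124511 = 290117 - 3555926951*(-6147265)/(124511*101) = 290117 - 1*(-21859225288439015/12575611) = 290117 + 21859225288439015/12575611 = 21862873686975502/12575611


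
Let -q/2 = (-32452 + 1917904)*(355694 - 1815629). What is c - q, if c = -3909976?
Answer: -5505278641216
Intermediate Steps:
q = 5505274731240 (q = -2*(-32452 + 1917904)*(355694 - 1815629) = -3770904*(-1459935) = -2*(-2752637365620) = 5505274731240)
c - q = -3909976 - 1*5505274731240 = -3909976 - 5505274731240 = -5505278641216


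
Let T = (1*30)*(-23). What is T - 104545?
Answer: -105235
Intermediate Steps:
T = -690 (T = 30*(-23) = -690)
T - 104545 = -690 - 104545 = -105235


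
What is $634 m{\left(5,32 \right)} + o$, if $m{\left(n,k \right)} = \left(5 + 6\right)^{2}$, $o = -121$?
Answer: $76593$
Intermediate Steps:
$m{\left(n,k \right)} = 121$ ($m{\left(n,k \right)} = 11^{2} = 121$)
$634 m{\left(5,32 \right)} + o = 634 \cdot 121 - 121 = 76714 - 121 = 76593$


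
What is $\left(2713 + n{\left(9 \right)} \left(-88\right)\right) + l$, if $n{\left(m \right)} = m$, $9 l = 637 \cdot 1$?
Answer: $\frac{17926}{9} \approx 1991.8$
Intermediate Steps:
$l = \frac{637}{9}$ ($l = \frac{637 \cdot 1}{9} = \frac{1}{9} \cdot 637 = \frac{637}{9} \approx 70.778$)
$\left(2713 + n{\left(9 \right)} \left(-88\right)\right) + l = \left(2713 + 9 \left(-88\right)\right) + \frac{637}{9} = \left(2713 - 792\right) + \frac{637}{9} = 1921 + \frac{637}{9} = \frac{17926}{9}$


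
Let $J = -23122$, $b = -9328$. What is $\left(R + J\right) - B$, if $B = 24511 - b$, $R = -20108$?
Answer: $-77069$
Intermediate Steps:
$B = 33839$ ($B = 24511 - -9328 = 24511 + 9328 = 33839$)
$\left(R + J\right) - B = \left(-20108 - 23122\right) - 33839 = -43230 - 33839 = -77069$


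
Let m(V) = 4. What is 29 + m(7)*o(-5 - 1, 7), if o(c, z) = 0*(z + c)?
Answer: 29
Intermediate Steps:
o(c, z) = 0 (o(c, z) = 0*(c + z) = 0)
29 + m(7)*o(-5 - 1, 7) = 29 + 4*0 = 29 + 0 = 29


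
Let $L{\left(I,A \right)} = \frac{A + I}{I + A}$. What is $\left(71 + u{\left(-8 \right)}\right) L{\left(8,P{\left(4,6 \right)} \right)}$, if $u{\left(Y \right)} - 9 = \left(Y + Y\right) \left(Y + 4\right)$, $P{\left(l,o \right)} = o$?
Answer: $144$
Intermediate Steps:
$u{\left(Y \right)} = 9 + 2 Y \left(4 + Y\right)$ ($u{\left(Y \right)} = 9 + \left(Y + Y\right) \left(Y + 4\right) = 9 + 2 Y \left(4 + Y\right)$)
$L{\left(I,A \right)} = 1$ ($L{\left(I,A \right)} = \frac{A + I}{A + I} = 1$)
$\left(71 + u{\left(-8 \right)}\right) L{\left(8,P{\left(4,6 \right)} \right)} = \left(71 + \left(9 + 2 \left(-8\right)^{2} + 8 \left(-8\right)\right)\right) 1 = \left(71 + \left(9 + 2 \cdot 64 - 64\right)\right) 1 = \left(71 + \left(9 + 128 - 64\right)\right) 1 = \left(71 + 73\right) 1 = 144 \cdot 1 = 144$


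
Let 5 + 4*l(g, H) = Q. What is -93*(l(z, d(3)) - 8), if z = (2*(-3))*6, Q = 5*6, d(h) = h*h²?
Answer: 651/4 ≈ 162.75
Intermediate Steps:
d(h) = h³
Q = 30
z = -36 (z = -6*6 = -36)
l(g, H) = 25/4 (l(g, H) = -5/4 + (¼)*30 = -5/4 + 15/2 = 25/4)
-93*(l(z, d(3)) - 8) = -93*(25/4 - 8) = -93*(-7/4) = 651/4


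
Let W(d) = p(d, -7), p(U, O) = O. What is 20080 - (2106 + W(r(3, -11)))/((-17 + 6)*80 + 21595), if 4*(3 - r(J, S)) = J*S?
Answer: 415955101/20715 ≈ 20080.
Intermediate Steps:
r(J, S) = 3 - J*S/4
W(d) = -7
20080 - (2106 + W(r(3, -11)))/((-17 + 6)*80 + 21595) = 20080 - (2106 - 7)/((-17 + 6)*80 + 21595) = 20080 - 2099/(-11*80 + 21595) = 20080 - 2099/(-880 + 21595) = 20080 - 2099/20715 = 415955101/20715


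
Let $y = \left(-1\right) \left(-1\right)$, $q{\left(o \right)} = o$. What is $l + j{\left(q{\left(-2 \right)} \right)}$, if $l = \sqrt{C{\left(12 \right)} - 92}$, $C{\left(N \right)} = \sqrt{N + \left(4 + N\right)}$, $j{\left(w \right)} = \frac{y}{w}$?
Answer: $- \frac{1}{2} + i \sqrt{92 - 2 \sqrt{7}} \approx -0.5 + 9.3117 i$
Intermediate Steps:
$y = 1$
$j{\left(w \right)} = \frac{1}{w}$ ($j{\left(w \right)} = 1 \frac{1}{w} = \frac{1}{w}$)
$C{\left(N \right)} = \sqrt{4 + 2 N}$
$l = \sqrt{-92 + 2 \sqrt{7}}$ ($l = \sqrt{\sqrt{4 + 2 \cdot 12} - 92} = \sqrt{\sqrt{4 + 24} - 92} = \sqrt{\sqrt{28} - 92} = \sqrt{2 \sqrt{7} - 92} = \sqrt{-92 + 2 \sqrt{7}} \approx 9.3117 i$)
$l + j{\left(q{\left(-2 \right)} \right)} = \sqrt{-92 + 2 \sqrt{7}} + \frac{1}{-2} = \sqrt{-92 + 2 \sqrt{7}} - \frac{1}{2} = - \frac{1}{2} + \sqrt{-92 + 2 \sqrt{7}}$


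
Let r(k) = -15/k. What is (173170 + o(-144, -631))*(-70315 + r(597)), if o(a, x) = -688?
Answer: -2413487156580/199 ≈ -1.2128e+10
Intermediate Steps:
(173170 + o(-144, -631))*(-70315 + r(597)) = (173170 - 688)*(-70315 - 15/597) = 172482*(-70315 - 15*1/597) = 172482*(-70315 - 5/199) = 172482*(-13992690/199) = -2413487156580/199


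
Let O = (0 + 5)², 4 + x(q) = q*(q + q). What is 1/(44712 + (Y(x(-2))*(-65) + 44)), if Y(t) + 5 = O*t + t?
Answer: 1/38321 ≈ 2.6095e-5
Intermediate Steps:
x(q) = -4 + 2*q² (x(q) = -4 + q*(q + q) = -4 + q*(2*q) = -4 + 2*q²)
O = 25 (O = 5² = 25)
Y(t) = -5 + 26*t (Y(t) = -5 + (25*t + t) = -5 + 26*t)
1/(44712 + (Y(x(-2))*(-65) + 44)) = 1/(44712 + ((-5 + 26*(-4 + 2*(-2)²))*(-65) + 44)) = 1/(44712 + ((-5 + 26*(-4 + 2*4))*(-65) + 44)) = 1/(44712 + ((-5 + 26*(-4 + 8))*(-65) + 44)) = 1/(44712 + ((-5 + 26*4)*(-65) + 44)) = 1/(44712 + ((-5 + 104)*(-65) + 44)) = 1/(44712 + (99*(-65) + 44)) = 1/(44712 + (-6435 + 44)) = 1/(44712 - 6391) = 1/38321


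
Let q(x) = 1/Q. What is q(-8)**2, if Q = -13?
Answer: 1/169 ≈ 0.0059172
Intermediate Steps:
q(x) = -1/13 (q(x) = 1/(-13) = -1/13)
q(-8)**2 = (-1/13)**2 = 1/169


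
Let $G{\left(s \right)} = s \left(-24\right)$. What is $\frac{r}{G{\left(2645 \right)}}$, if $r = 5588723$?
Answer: $- \frac{5588723}{63480} \approx -88.039$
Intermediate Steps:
$G{\left(s \right)} = - 24 s$
$\frac{r}{G{\left(2645 \right)}} = \frac{5588723}{\left(-24\right) 2645} = \frac{5588723}{-63480} = 5588723 \left(- \frac{1}{63480}\right) = - \frac{5588723}{63480}$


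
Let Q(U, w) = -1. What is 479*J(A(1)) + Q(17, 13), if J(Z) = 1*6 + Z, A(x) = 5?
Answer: 5268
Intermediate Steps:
J(Z) = 6 + Z
479*J(A(1)) + Q(17, 13) = 479*(6 + 5) - 1 = 479*11 - 1 = 5269 - 1 = 5268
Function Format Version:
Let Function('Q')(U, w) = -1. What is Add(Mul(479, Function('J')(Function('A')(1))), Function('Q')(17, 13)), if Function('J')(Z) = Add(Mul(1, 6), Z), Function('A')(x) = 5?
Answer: 5268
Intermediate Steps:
Function('J')(Z) = Add(6, Z)
Add(Mul(479, Function('J')(Function('A')(1))), Function('Q')(17, 13)) = Add(Mul(479, Add(6, 5)), -1) = Add(Mul(479, 11), -1) = Add(5269, -1) = 5268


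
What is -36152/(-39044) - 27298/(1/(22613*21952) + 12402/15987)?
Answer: -704841897080175089618/20030743188353393 ≈ -35188.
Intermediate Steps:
-36152/(-39044) - 27298/(1/(22613*21952) + 12402/15987) = -36152*(-1/39044) - 27298/((1/22613)*(1/21952) + 12402*(1/15987)) = 9038/9761 - 27298/(1/496400576 + 4134/5329) = 9038/9761 - 27298/2052119986513/2645318669504 = 9038/9761 - 27298*2645318669504/2052119986513 = 9038/9761 - 72211909040120192/2052119986513 = -704841897080175089618/20030743188353393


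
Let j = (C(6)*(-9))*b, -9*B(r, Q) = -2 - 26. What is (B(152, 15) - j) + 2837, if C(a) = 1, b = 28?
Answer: 27829/9 ≈ 3092.1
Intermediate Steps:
B(r, Q) = 28/9 (B(r, Q) = -(-2 - 26)/9 = -⅑*(-28) = 28/9)
j = -252 (j = (1*(-9))*28 = -9*28 = -252)
(B(152, 15) - j) + 2837 = (28/9 - 1*(-252)) + 2837 = (28/9 + 252) + 2837 = 2296/9 + 2837 = 27829/9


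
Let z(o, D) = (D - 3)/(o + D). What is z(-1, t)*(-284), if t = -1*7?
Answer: -355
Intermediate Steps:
t = -7
z(o, D) = (-3 + D)/(D + o)
z(-1, t)*(-284) = ((-3 - 7)/(-7 - 1))*(-284) = (-10/(-8))*(-284) = -1/8*(-10)*(-284) = (5/4)*(-284) = -355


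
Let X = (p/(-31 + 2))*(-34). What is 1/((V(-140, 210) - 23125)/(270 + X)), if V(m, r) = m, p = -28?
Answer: -6878/674685 ≈ -0.010194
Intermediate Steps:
X = -952/29 (X = (-28/(-31 + 2))*(-34) = (-28/(-29))*(-34) = -1/29*(-28)*(-34) = (28/29)*(-34) = -952/29 ≈ -32.828)
1/((V(-140, 210) - 23125)/(270 + X)) = 1/((-140 - 23125)/(270 - 952/29)) = 1/(-23265/6878/29) = 1/(-23265*29/6878) = 1/(-674685/6878) = -6878/674685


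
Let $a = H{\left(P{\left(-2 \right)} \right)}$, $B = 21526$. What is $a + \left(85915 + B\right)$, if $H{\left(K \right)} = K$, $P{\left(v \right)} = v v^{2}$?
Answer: $107433$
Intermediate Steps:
$P{\left(v \right)} = v^{3}$
$a = -8$ ($a = \left(-2\right)^{3} = -8$)
$a + \left(85915 + B\right) = -8 + \left(85915 + 21526\right) = -8 + 107441 = 107433$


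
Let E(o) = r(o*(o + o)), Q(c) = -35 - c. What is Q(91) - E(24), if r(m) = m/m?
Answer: -127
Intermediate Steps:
r(m) = 1
E(o) = 1
Q(91) - E(24) = (-35 - 1*91) - 1*1 = (-35 - 91) - 1 = -126 - 1 = -127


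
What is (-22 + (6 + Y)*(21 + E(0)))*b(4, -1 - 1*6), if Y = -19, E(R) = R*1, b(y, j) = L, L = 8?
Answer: -2360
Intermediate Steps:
b(y, j) = 8
E(R) = R
(-22 + (6 + Y)*(21 + E(0)))*b(4, -1 - 1*6) = (-22 + (6 - 19)*(21 + 0))*8 = (-22 - 13*21)*8 = (-22 - 273)*8 = -295*8 = -2360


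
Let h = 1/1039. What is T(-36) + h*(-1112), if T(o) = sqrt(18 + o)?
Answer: -1112/1039 + 3*I*sqrt(2) ≈ -1.0703 + 4.2426*I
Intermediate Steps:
h = 1/1039 ≈ 0.00096246
T(-36) + h*(-1112) = sqrt(18 - 36) + (1/1039)*(-1112) = sqrt(-18) - 1112/1039 = 3*I*sqrt(2) - 1112/1039 = -1112/1039 + 3*I*sqrt(2)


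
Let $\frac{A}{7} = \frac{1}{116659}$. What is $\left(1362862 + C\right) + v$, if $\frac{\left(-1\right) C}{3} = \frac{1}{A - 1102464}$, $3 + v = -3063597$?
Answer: $- \frac{218735907119603545}{128612347769} \approx -1.7007 \cdot 10^{6}$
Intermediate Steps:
$v = -3063600$ ($v = -3 - 3063597 = -3063600$)
$A = \frac{7}{116659} \approx 6.0004 \cdot 10^{-5}$
$C = \frac{349977}{128612347769}$ ($C = - \frac{3}{\frac{7}{116659} - 1102464} = - \frac{3}{- \frac{128612347769}{116659}} = \left(-3\right) \left(- \frac{116659}{128612347769}\right) = \frac{349977}{128612347769} \approx 2.7212 \cdot 10^{-6}$)
$\left(1362862 + C\right) + v = \left(1362862 + \frac{349977}{128612347769}\right) - 3063600 = \frac{175280881505504855}{128612347769} - 3063600 = - \frac{218735907119603545}{128612347769}$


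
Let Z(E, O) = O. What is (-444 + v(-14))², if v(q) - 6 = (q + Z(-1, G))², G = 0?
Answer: 58564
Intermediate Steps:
v(q) = 6 + q² (v(q) = 6 + (q + 0)² = 6 + q²)
(-444 + v(-14))² = (-444 + (6 + (-14)²))² = (-444 + (6 + 196))² = (-444 + 202)² = (-242)² = 58564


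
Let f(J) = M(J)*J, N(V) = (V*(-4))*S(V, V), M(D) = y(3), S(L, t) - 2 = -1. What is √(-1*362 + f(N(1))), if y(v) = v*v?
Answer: I*√398 ≈ 19.95*I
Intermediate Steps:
y(v) = v²
S(L, t) = 1 (S(L, t) = 2 - 1 = 1)
M(D) = 9 (M(D) = 3² = 9)
N(V) = -4*V (N(V) = (V*(-4))*1 = -4*V*1 = -4*V)
f(J) = 9*J
√(-1*362 + f(N(1))) = √(-1*362 + 9*(-4*1)) = √(-362 + 9*(-4)) = √(-362 - 36) = √(-398) = I*√398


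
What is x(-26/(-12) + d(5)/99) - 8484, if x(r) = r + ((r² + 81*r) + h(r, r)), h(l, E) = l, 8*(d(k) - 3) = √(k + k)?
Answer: -2602149763/313632 + 721*√10/6534 ≈ -8296.5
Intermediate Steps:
d(k) = 3 + √2*√k/8 (d(k) = 3 + √(k + k)/8 = 3 + √(2*k)/8 = 3 + (√2*√k)/8 = 3 + √2*√k/8)
x(r) = r² + 83*r (x(r) = r + ((r² + 81*r) + r) = r + (r² + 82*r) = r² + 83*r)
x(-26/(-12) + d(5)/99) - 8484 = (-26/(-12) + (3 + √2*√5/8)/99)*(83 + (-26/(-12) + (3 + √2*√5/8)/99)) - 8484 = (-26*(-1/12) + (3 + √10/8)*(1/99))*(83 + (-26*(-1/12) + (3 + √10/8)*(1/99))) - 8484 = (13/6 + (1/33 + √10/792))*(83 + (13/6 + (1/33 + √10/792))) - 8484 = (145/66 + √10/792)*(83 + (145/66 + √10/792)) - 8484 = (145/66 + √10/792)*(5623/66 + √10/792) - 8484 = -8484 + (145/66 + √10/792)*(5623/66 + √10/792)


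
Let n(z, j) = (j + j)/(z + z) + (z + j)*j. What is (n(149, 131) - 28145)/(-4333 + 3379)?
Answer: -635923/71073 ≈ -8.9475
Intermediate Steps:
n(z, j) = j/z + j*(j + z) (n(z, j) = (2*j)/((2*z)) + (j + z)*j = (2*j)*(1/(2*z)) + j*(j + z) = j/z + j*(j + z))
(n(149, 131) - 28145)/(-4333 + 3379) = (131*(1 + 149*(131 + 149))/149 - 28145)/(-4333 + 3379) = (131*(1/149)*(1 + 149*280) - 28145)/(-954) = (131*(1/149)*(1 + 41720) - 28145)*(-1/954) = (131*(1/149)*41721 - 28145)*(-1/954) = (5465451/149 - 28145)*(-1/954) = (1271846/149)*(-1/954) = -635923/71073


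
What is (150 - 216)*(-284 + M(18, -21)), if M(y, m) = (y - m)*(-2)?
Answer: 23892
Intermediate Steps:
M(y, m) = -2*y + 2*m
(150 - 216)*(-284 + M(18, -21)) = (150 - 216)*(-284 + (-2*18 + 2*(-21))) = -66*(-284 + (-36 - 42)) = -66*(-284 - 78) = -66*(-362) = 23892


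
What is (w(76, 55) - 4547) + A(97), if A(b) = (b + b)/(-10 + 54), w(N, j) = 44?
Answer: -98969/22 ≈ -4498.6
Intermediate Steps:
A(b) = b/22 (A(b) = (2*b)/44 = (2*b)*(1/44) = b/22)
(w(76, 55) - 4547) + A(97) = (44 - 4547) + (1/22)*97 = -4503 + 97/22 = -98969/22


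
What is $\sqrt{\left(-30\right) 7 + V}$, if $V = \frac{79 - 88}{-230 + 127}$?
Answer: $\frac{i \sqrt{2226963}}{103} \approx 14.488 i$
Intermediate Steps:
$V = \frac{9}{103}$ ($V = - \frac{9}{-103} = \left(-9\right) \left(- \frac{1}{103}\right) = \frac{9}{103} \approx 0.087379$)
$\sqrt{\left(-30\right) 7 + V} = \sqrt{\left(-30\right) 7 + \frac{9}{103}} = \sqrt{-210 + \frac{9}{103}} = \sqrt{- \frac{21621}{103}} = \frac{i \sqrt{2226963}}{103}$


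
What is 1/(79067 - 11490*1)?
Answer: 1/67577 ≈ 1.4798e-5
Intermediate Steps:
1/(79067 - 11490*1) = 1/(79067 - 11490) = 1/67577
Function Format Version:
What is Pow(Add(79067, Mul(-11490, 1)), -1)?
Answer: Rational(1, 67577) ≈ 1.4798e-5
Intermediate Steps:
Pow(Add(79067, Mul(-11490, 1)), -1) = Pow(Add(79067, -11490), -1) = Pow(67577, -1) = Rational(1, 67577)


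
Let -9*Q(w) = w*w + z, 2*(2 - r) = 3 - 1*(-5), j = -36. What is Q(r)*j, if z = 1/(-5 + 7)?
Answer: 18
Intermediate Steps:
z = ½ (z = 1/2 = ½ ≈ 0.50000)
r = -2 (r = 2 - (3 - 1*(-5))/2 = 2 - (3 + 5)/2 = 2 - ½*8 = 2 - 4 = -2)
Q(w) = -1/18 - w²/9 (Q(w) = -(w*w + ½)/9 = -(w² + ½)/9 = -(½ + w²)/9 = -1/18 - w²/9)
Q(r)*j = (-1/18 - ⅑*(-2)²)*(-36) = (-1/18 - ⅑*4)*(-36) = (-1/18 - 4/9)*(-36) = -½*(-36) = 18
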